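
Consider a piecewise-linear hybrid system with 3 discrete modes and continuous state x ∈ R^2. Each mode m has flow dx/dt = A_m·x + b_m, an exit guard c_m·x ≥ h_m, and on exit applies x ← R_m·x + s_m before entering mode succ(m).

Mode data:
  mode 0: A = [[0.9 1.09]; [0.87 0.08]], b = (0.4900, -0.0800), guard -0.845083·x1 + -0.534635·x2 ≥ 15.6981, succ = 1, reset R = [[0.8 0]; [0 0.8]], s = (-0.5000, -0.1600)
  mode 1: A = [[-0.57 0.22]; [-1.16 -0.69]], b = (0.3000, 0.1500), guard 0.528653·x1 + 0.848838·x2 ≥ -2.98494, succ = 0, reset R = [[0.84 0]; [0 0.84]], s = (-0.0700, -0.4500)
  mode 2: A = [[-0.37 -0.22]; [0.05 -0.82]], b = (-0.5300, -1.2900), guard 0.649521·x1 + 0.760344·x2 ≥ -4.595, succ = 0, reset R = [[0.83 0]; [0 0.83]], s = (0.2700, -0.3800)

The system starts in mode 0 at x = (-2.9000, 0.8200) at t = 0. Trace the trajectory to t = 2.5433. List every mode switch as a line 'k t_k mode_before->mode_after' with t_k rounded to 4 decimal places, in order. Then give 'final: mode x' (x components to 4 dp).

1 1.4559 0->1
2 2.0580 1->0
final: 0 -10.9705 -2.8257

Mode 0: guard c·x = 15.6981 hit at Δt = 1.4559 (t = 1.4559), x⁻ = (-13.8499, -7.4701) → reset → x⁺ = (-11.5800, -6.1360), jump to mode 1
Mode 1: guard c·x = -2.9849 hit at Δt = 0.6021 (t = 2.0580), x⁻ = (-8.2401, 1.6154) → reset → x⁺ = (-6.9917, 0.9069), jump to mode 0
Mode 0: flow for 0.4853 to horizon, guard not reached → x = (-10.9705, -2.8257)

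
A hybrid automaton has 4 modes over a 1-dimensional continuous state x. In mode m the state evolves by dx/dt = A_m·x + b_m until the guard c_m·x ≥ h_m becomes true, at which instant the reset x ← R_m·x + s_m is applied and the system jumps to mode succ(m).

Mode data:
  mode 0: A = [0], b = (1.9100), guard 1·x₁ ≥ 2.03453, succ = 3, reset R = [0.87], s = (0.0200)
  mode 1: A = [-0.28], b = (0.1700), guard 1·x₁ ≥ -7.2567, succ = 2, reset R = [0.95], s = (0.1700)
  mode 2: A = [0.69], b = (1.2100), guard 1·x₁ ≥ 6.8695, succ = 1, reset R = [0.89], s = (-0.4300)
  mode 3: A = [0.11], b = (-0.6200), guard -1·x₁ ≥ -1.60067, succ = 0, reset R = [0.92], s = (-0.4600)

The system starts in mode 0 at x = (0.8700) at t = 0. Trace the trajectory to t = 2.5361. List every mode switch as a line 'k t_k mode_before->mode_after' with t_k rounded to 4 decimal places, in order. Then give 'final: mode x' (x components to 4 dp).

Mode 0: guard c·x = 2.0345 hit at Δt = 0.6097 (t = 0.6097), x⁻ = (2.0345) → reset → x⁺ = (1.7900), jump to mode 3
Mode 3: guard c·x = -1.6007 hit at Δt = 0.4369 (t = 1.0466), x⁻ = (1.6007) → reset → x⁺ = (1.0126), jump to mode 0
Mode 0: guard c·x = 2.0345 hit at Δt = 0.5350 (t = 1.5817), x⁻ = (2.0345) → reset → x⁺ = (1.7900), jump to mode 3
Mode 3: guard c·x = -1.6007 hit at Δt = 0.4369 (t = 2.0186), x⁻ = (1.6007) → reset → x⁺ = (1.0126), jump to mode 0
Mode 0: flow for 0.5175 to horizon, guard not reached → x = (2.0011)

1 0.6097 0->3
2 1.0466 3->0
3 1.5817 0->3
4 2.0186 3->0
final: 0 2.0011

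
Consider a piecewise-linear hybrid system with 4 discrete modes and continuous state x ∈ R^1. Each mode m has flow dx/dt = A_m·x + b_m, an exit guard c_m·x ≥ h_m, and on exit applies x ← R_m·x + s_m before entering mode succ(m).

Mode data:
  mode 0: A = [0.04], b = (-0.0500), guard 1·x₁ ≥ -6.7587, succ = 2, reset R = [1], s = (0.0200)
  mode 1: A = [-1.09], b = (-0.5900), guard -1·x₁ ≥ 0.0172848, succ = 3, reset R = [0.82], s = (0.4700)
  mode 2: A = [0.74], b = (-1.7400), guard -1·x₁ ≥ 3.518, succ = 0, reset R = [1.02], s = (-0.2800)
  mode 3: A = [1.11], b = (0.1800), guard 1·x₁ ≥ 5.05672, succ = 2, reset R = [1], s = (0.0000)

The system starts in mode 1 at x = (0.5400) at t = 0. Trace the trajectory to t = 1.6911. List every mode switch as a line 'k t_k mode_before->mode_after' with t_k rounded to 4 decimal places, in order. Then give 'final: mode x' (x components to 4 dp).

1 0.6646 1->3
final: 3 1.7690

Mode 1: guard c·x = 0.0173 hit at Δt = 0.6646 (t = 0.6646), x⁻ = (-0.0173) → reset → x⁺ = (0.4558), jump to mode 3
Mode 3: flow for 1.0265 to horizon, guard not reached → x = (1.7690)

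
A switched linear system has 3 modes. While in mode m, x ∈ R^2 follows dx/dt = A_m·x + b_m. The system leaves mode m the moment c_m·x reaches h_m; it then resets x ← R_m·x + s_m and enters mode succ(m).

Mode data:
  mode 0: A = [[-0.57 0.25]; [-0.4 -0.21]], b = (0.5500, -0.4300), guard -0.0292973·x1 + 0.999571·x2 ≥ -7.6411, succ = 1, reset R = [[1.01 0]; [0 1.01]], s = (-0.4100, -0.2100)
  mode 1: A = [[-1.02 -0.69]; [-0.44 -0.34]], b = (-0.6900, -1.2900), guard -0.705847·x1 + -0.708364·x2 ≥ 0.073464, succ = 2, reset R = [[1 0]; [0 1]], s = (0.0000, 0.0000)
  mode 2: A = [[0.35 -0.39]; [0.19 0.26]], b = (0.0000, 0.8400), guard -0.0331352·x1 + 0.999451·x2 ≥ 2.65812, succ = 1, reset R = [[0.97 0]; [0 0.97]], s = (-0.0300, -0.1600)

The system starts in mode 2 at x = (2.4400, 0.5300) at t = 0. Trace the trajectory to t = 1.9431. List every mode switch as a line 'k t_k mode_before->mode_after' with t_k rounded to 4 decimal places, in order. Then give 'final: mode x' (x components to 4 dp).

Mode 2: guard c·x = 2.6581 hit at Δt = 1.2586 (t = 1.2586), x⁻ = (2.8705, 2.7547) → reset → x⁺ = (2.7544, 2.5121), jump to mode 1
Mode 1: flow for 0.6845 to horizon, guard not reached → x = (0.5253, 0.8254)

1 1.2586 2->1
final: 1 0.5253 0.8254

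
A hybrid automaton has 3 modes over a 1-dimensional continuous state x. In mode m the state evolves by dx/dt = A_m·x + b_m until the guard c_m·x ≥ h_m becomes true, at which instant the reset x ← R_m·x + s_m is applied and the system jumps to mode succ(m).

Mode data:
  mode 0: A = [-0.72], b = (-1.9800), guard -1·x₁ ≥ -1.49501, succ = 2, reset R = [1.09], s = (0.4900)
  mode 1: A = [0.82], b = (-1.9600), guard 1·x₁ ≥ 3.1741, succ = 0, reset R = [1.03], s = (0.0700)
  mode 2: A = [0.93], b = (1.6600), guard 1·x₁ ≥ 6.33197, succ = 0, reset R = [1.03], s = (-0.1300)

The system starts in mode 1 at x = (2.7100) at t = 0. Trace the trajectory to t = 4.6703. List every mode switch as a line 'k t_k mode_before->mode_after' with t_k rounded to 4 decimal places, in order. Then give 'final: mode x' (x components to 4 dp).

Mode 1: guard c·x = 3.1741 hit at Δt = 1.0935 (t = 1.0935), x⁻ = (3.1741) → reset → x⁺ = (3.3393), jump to mode 0
Mode 0: guard c·x = -1.4950 hit at Δt = 0.5011 (t = 1.5946), x⁻ = (1.4950) → reset → x⁺ = (2.1196), jump to mode 2
Mode 2: guard c·x = 6.3320 hit at Δt = 0.7869 (t = 2.3815), x⁻ = (6.3320) → reset → x⁺ = (6.3919), jump to mode 0
Mode 0: guard c·x = -1.4950 hit at Δt = 1.0655 (t = 3.4470), x⁻ = (1.4950) → reset → x⁺ = (2.1196), jump to mode 2
Mode 2: guard c·x = 6.3320 hit at Δt = 0.7869 (t = 4.2339), x⁻ = (6.3320) → reset → x⁺ = (6.3919), jump to mode 0
Mode 0: flow for 0.4364 to horizon, guard not reached → x = (3.9268)

1 1.0935 1->0
2 1.5946 0->2
3 2.3815 2->0
4 3.4470 0->2
5 4.2339 2->0
final: 0 3.9268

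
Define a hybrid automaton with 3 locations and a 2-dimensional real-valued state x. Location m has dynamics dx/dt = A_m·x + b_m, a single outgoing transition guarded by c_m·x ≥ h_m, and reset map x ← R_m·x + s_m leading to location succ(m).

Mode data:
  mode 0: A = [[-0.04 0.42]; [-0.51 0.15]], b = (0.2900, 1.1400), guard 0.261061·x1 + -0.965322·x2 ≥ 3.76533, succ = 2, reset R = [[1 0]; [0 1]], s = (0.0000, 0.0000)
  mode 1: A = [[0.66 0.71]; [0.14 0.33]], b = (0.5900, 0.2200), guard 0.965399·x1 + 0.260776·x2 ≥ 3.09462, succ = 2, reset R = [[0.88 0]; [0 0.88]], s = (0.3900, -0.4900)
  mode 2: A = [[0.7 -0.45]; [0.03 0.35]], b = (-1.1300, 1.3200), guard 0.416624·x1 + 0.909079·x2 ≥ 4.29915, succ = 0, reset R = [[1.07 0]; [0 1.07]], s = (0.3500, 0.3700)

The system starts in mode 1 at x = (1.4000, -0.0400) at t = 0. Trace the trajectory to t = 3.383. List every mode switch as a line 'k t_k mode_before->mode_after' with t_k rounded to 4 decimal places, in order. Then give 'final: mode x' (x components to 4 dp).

1 0.7962 1->2
2 2.2576 2->0
final: 0 6.5812 1.2433

Mode 1: guard c·x = 3.0946 hit at Δt = 0.7962 (t = 0.7962), x⁻ = (3.0926, 0.4179) → reset → x⁺ = (3.1115, -0.1222), jump to mode 2
Mode 2: guard c·x = 4.2992 hit at Δt = 1.4614 (t = 2.2576), x⁻ = (4.7843, 2.5365) → reset → x⁺ = (5.4692, 3.0841), jump to mode 0
Mode 0: flow for 1.1254 to horizon, guard not reached → x = (6.5812, 1.2433)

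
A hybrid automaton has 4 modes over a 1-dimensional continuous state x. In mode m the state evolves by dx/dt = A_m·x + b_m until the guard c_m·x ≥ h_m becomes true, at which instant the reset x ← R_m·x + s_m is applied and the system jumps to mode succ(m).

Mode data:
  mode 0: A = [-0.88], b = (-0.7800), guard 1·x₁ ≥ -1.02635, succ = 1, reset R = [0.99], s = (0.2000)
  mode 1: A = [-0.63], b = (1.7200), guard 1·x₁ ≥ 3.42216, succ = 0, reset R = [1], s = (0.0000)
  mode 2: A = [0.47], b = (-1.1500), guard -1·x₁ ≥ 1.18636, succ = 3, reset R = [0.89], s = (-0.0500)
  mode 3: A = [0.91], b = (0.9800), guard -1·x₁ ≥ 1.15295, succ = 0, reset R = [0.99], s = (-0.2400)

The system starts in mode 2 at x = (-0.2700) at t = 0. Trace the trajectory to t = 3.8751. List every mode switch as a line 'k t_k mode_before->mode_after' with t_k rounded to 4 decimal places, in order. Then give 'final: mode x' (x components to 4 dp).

1 0.6184 2->3
2 1.6799 3->0
3 3.1153 0->1
final: 1 0.5329

Mode 2: guard c·x = 1.1864 hit at Δt = 0.6184 (t = 0.6184), x⁻ = (-1.1864) → reset → x⁺ = (-1.1059), jump to mode 3
Mode 3: guard c·x = 1.1529 hit at Δt = 1.0615 (t = 1.6799), x⁻ = (-1.1529) → reset → x⁺ = (-1.3814), jump to mode 0
Mode 0: guard c·x = -1.0264 hit at Δt = 1.4354 (t = 3.1153), x⁻ = (-1.0264) → reset → x⁺ = (-0.8161), jump to mode 1
Mode 1: flow for 0.7598 to horizon, guard not reached → x = (0.5329)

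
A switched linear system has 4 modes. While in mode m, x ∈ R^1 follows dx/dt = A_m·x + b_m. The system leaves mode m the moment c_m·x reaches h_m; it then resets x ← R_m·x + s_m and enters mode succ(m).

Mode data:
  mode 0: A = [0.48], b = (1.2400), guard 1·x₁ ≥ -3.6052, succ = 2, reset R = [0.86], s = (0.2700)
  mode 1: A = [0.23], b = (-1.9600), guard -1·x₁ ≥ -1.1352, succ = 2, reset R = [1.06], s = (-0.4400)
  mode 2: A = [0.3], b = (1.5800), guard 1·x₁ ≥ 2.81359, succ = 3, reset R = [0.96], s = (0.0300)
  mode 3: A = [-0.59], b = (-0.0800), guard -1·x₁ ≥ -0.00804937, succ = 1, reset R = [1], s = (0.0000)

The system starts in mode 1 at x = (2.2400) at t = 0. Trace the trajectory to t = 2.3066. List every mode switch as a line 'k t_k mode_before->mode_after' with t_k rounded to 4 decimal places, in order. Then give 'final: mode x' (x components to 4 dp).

1 0.7044 1->2
2 1.6800 2->3
final: 3 1.8451

Mode 1: guard c·x = -1.1352 hit at Δt = 0.7044 (t = 0.7044), x⁻ = (1.1352) → reset → x⁺ = (0.7633), jump to mode 2
Mode 2: guard c·x = 2.8136 hit at Δt = 0.9756 (t = 1.6800), x⁻ = (2.8136) → reset → x⁺ = (2.7310), jump to mode 3
Mode 3: flow for 0.6266 to horizon, guard not reached → x = (1.8451)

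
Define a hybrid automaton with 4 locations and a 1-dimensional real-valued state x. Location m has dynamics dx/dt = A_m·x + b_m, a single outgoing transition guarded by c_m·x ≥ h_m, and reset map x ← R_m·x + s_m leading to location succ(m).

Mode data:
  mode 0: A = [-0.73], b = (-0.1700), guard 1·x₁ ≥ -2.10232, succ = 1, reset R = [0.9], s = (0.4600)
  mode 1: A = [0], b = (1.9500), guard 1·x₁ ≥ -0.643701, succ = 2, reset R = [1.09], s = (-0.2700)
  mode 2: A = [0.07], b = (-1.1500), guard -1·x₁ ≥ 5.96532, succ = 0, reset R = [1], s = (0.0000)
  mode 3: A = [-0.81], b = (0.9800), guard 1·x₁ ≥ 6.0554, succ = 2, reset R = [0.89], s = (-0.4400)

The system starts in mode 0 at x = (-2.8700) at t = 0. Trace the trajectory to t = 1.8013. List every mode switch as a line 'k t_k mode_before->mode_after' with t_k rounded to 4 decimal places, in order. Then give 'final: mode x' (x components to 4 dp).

Mode 0: guard c·x = -2.1023 hit at Δt = 0.4713 (t = 0.4713), x⁻ = (-2.1023) → reset → x⁺ = (-1.4321), jump to mode 1
Mode 1: guard c·x = -0.6437 hit at Δt = 0.4043 (t = 0.8756), x⁻ = (-0.6437) → reset → x⁺ = (-0.9716), jump to mode 2
Mode 2: flow for 0.9257 to horizon, guard not reached → x = (-2.1365)

1 0.4713 0->1
2 0.8756 1->2
final: 2 -2.1365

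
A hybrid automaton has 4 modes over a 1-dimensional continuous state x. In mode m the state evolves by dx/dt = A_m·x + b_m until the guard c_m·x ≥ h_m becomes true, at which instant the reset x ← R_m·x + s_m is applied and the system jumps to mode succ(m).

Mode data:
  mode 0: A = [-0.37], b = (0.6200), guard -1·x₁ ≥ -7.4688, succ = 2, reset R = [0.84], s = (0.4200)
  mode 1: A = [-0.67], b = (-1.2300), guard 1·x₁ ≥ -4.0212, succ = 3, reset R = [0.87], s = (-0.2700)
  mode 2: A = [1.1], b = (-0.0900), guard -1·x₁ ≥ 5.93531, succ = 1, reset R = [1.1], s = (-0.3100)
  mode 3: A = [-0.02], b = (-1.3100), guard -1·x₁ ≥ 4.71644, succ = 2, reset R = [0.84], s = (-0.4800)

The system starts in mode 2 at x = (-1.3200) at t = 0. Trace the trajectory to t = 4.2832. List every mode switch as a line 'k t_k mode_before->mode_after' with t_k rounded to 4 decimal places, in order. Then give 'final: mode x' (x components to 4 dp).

1 1.3244 2->1
2 2.5606 1->3
3 3.3344 3->2
4 3.5938 2->1
final: 1 -4.9881

Mode 2: guard c·x = 5.9353 hit at Δt = 1.3244 (t = 1.3244), x⁻ = (-5.9353) → reset → x⁺ = (-6.8388), jump to mode 1
Mode 1: guard c·x = -4.0212 hit at Δt = 1.2362 (t = 2.5606), x⁻ = (-4.0212) → reset → x⁺ = (-3.7684), jump to mode 3
Mode 3: guard c·x = 4.7164 hit at Δt = 0.7738 (t = 3.3344), x⁻ = (-4.7164) → reset → x⁺ = (-4.4418), jump to mode 2
Mode 2: guard c·x = 5.9353 hit at Δt = 0.2594 (t = 3.5938), x⁻ = (-5.9353) → reset → x⁺ = (-6.8388), jump to mode 1
Mode 1: flow for 0.6894 to horizon, guard not reached → x = (-4.9881)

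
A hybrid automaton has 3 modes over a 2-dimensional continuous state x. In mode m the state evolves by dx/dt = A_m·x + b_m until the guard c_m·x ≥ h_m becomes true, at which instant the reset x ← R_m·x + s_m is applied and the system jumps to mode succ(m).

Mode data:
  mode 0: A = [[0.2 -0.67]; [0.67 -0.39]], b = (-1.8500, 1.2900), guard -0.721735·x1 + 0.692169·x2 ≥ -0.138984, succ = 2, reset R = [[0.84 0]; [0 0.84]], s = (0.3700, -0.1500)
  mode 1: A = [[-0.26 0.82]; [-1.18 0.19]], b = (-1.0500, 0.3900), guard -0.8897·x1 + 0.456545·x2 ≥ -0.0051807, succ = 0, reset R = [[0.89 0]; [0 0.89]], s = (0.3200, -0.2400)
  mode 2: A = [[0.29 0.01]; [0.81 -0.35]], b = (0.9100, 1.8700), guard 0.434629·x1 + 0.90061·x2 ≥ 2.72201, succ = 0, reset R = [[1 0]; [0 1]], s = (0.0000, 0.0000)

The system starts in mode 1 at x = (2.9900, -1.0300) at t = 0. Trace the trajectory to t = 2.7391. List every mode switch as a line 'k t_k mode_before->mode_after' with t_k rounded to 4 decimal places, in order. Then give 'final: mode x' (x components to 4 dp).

1 1.3452 1->0
2 1.9978 0->2
final: 2 -0.1375 -0.1197

Mode 1: guard c·x = -0.0052 hit at Δt = 1.3452 (t = 1.3452), x⁻ = (-1.2646, -2.4757) → reset → x⁺ = (-0.8055, -2.4434), jump to mode 0
Mode 0: guard c·x = -0.1390 hit at Δt = 0.6526 (t = 1.9978), x⁻ = (-1.2887, -1.5445) → reset → x⁺ = (-0.7125, -1.4474), jump to mode 2
Mode 2: flow for 0.7413 to horizon, guard not reached → x = (-0.1375, -0.1197)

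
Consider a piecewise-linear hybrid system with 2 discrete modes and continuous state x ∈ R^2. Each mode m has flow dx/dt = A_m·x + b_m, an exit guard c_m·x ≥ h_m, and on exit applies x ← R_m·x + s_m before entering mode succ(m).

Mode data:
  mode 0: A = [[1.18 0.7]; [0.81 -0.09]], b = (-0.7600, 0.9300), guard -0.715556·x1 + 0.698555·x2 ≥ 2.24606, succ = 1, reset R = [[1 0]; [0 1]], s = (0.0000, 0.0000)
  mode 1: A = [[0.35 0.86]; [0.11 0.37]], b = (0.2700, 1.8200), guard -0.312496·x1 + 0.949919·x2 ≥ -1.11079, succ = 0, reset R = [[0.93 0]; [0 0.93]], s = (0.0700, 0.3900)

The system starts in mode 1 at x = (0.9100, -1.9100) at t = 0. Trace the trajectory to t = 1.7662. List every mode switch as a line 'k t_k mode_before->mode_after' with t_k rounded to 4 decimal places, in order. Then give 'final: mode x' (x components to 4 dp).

1 0.6507 1->0
final: 0 -0.2588 0.5387

Mode 1: guard c·x = -1.1108 hit at Δt = 0.6507 (t = 0.6507), x⁻ = (0.3938, -1.0398) → reset → x⁺ = (0.4362, -0.5770), jump to mode 0
Mode 0: flow for 1.1155 to horizon, guard not reached → x = (-0.2588, 0.5387)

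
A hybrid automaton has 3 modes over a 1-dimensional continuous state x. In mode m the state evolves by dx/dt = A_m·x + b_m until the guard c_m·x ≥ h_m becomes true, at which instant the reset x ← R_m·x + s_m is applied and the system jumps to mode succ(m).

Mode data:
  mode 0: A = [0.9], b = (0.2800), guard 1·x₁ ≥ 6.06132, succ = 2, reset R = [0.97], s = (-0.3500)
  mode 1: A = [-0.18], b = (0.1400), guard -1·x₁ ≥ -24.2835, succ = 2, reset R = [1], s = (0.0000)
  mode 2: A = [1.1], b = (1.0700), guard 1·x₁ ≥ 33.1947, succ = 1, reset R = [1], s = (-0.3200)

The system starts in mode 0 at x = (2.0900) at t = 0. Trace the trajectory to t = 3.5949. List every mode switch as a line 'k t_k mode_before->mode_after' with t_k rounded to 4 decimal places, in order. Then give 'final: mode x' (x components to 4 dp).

Mode 0: guard c·x = 6.0613 hit at Δt = 1.0845 (t = 1.0845), x⁻ = (6.0613) → reset → x⁺ = (5.5295), jump to mode 2
Mode 2: guard c·x = 33.1947 hit at Δt = 1.5083 (t = 2.5928), x⁻ = (33.1947) → reset → x⁺ = (32.8747), jump to mode 1
Mode 1: flow for 1.0021 to horizon, guard not reached → x = (27.5773)

1 1.0845 0->2
2 2.5928 2->1
final: 1 27.5773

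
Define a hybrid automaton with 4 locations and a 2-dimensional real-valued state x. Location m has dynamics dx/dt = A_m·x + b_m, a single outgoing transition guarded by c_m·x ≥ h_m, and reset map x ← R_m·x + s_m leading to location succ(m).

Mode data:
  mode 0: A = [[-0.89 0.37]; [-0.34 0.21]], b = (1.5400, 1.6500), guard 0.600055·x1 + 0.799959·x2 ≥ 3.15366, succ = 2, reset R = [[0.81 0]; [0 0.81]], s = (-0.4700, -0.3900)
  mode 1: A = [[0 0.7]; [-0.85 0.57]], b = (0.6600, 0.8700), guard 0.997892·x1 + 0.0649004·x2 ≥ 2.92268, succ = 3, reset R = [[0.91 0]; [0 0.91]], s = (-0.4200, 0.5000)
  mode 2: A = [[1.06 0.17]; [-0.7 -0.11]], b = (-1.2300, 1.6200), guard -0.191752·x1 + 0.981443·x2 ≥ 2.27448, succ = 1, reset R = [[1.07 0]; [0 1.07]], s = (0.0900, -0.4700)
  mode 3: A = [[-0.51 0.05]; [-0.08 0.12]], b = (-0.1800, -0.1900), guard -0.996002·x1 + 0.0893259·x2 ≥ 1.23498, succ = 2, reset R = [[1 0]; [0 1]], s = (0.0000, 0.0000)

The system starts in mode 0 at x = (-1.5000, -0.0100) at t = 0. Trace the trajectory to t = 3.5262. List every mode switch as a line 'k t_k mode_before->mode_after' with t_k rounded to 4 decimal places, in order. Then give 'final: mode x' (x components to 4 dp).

1 1.5086 0->2
2 2.0507 2->1
3 2.8648 1->3
final: 3 1.4679 3.1386

Mode 0: guard c·x = 3.1537 hit at Δt = 1.5086 (t = 1.5086), x⁻ = (1.4351, 2.8658) → reset → x⁺ = (0.6924, 1.9313), jump to mode 2
Mode 2: guard c·x = 2.2745 hit at Δt = 0.5421 (t = 2.0507), x⁻ = (0.5979, 2.4343) → reset → x⁺ = (0.7297, 2.1347), jump to mode 1
Mode 1: guard c·x = 2.9227 hit at Δt = 0.8141 (t = 2.8648), x⁻ = (2.7424, 2.8675) → reset → x⁺ = (2.0755, 3.1094), jump to mode 3
Mode 3: flow for 0.6614 to horizon, guard not reached → x = (1.4679, 3.1386)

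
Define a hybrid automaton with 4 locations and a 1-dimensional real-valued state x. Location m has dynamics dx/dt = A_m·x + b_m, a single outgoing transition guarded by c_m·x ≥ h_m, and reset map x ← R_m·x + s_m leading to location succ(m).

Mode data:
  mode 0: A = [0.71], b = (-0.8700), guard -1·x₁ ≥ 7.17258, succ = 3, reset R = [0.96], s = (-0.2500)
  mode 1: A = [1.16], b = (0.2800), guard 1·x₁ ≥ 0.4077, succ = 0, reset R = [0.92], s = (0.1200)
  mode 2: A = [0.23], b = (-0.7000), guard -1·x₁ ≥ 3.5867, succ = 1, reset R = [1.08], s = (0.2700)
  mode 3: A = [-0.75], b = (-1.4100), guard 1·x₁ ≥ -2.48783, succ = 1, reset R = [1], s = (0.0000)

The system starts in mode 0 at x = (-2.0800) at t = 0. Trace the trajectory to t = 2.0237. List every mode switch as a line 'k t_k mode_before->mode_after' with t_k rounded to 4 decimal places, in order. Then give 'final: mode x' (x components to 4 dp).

Mode 0: guard c·x = 7.1726 hit at Δt = 1.3133 (t = 1.3133), x⁻ = (-7.1726) → reset → x⁺ = (-7.1357), jump to mode 3
Mode 3: flow for 0.7104 to horizon, guard not reached → x = (-4.9649)

1 1.3133 0->3
final: 3 -4.9649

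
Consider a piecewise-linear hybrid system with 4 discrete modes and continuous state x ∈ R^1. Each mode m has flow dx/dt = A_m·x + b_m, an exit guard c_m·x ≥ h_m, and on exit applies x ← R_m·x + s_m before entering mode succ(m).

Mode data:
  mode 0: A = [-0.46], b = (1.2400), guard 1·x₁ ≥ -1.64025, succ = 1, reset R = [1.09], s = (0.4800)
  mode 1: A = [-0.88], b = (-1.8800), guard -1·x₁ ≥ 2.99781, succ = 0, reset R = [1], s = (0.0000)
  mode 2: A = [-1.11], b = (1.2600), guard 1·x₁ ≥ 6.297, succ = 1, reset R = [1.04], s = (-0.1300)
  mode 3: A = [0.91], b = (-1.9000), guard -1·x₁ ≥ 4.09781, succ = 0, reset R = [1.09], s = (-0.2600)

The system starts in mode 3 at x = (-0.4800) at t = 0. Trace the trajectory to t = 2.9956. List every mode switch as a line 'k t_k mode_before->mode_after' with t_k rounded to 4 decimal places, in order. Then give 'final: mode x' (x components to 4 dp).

Mode 3: guard c·x = 4.0978 hit at Δt = 0.9661 (t = 0.9661), x⁻ = (-4.0978) → reset → x⁺ = (-4.7266), jump to mode 0
Mode 0: guard c·x = -1.6402 hit at Δt = 1.1686 (t = 2.1347), x⁻ = (-1.6403) → reset → x⁺ = (-1.3079), jump to mode 1
Mode 1: flow for 0.8609 to horizon, guard not reached → x = (-1.7480)

1 0.9661 3->0
2 2.1347 0->1
final: 1 -1.7480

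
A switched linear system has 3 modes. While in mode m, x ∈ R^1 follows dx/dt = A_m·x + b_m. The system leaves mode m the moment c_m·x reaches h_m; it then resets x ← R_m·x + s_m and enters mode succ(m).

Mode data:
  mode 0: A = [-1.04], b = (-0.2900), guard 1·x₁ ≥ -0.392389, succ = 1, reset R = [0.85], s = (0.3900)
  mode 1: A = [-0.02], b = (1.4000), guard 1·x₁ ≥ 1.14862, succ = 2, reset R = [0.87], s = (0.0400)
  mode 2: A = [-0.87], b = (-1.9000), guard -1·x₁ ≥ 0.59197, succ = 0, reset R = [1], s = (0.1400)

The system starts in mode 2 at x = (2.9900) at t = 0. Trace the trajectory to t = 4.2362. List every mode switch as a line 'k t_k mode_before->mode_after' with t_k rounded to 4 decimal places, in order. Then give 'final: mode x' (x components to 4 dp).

Mode 2: guard c·x = 0.5920 hit at Δt = 1.3548 (t = 1.3548), x⁻ = (-0.5920) → reset → x⁺ = (-0.4520), jump to mode 0
Mode 0: guard c·x = -0.3924 hit at Δt = 0.4056 (t = 1.7604), x⁻ = (-0.3924) → reset → x⁺ = (0.0565), jump to mode 1
Mode 1: guard c·x = 1.1486 hit at Δt = 0.7869 (t = 2.5473), x⁻ = (1.1486) → reset → x⁺ = (1.0393), jump to mode 2
Mode 2: guard c·x = 0.5920 hit at Δt = 0.8108 (t = 3.3581), x⁻ = (-0.5920) → reset → x⁺ = (-0.4520), jump to mode 0
Mode 0: guard c·x = -0.3924 hit at Δt = 0.4056 (t = 3.7637), x⁻ = (-0.3924) → reset → x⁺ = (0.0565), jump to mode 1
Mode 1: flow for 0.4725 to horizon, guard not reached → x = (0.7143)

1 1.3548 2->0
2 1.7604 0->1
3 2.5473 1->2
4 3.3581 2->0
5 3.7637 0->1
final: 1 0.7143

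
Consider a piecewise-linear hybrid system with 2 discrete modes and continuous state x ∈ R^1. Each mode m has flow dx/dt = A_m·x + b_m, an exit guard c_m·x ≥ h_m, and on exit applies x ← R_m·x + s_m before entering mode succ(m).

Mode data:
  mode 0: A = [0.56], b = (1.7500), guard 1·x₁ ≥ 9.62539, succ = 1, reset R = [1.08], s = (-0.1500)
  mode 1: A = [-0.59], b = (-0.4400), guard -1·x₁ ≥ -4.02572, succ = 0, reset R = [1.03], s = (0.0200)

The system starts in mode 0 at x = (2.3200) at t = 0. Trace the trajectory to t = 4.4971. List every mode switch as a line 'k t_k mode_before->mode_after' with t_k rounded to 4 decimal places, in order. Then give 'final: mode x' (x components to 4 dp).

Mode 0: guard c·x = 9.6254 hit at Δt = 1.5194 (t = 1.5194), x⁻ = (9.6254) → reset → x⁺ = (10.2454), jump to mode 1
Mode 1: guard c·x = -4.0257 hit at Δt = 1.4143 (t = 2.9337), x⁻ = (4.0257) → reset → x⁺ = (4.1665), jump to mode 0
Mode 0: guard c·x = 9.6254 hit at Δt = 0.9980 (t = 3.9317), x⁻ = (9.6254) → reset → x⁺ = (10.2454), jump to mode 1
Mode 1: flow for 0.5654 to horizon, guard not reached → x = (7.1276)

1 1.5194 0->1
2 2.9337 1->0
3 3.9317 0->1
final: 1 7.1276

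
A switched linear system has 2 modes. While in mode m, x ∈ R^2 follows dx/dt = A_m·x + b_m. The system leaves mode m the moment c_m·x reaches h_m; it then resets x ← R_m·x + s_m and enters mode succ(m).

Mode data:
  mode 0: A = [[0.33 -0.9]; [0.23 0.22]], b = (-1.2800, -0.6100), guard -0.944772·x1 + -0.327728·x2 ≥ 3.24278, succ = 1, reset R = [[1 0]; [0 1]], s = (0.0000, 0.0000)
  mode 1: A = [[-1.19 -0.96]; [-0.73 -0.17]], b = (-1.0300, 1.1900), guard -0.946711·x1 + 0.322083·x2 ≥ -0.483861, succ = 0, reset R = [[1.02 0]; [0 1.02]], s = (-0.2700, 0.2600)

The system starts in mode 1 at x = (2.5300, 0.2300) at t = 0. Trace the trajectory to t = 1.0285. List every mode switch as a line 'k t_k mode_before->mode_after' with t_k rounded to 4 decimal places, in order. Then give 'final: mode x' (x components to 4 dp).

Mode 1: guard c·x = -0.4839 hit at Δt = 0.6531 (t = 0.6531), x⁻ = (0.6111, 0.2941) → reset → x⁺ = (0.3534, 0.5599), jump to mode 0
Mode 0: flow for 0.3754 to horizon, guard not reached → x = (-0.2822, 0.3731)

1 0.6531 1->0
final: 0 -0.2822 0.3731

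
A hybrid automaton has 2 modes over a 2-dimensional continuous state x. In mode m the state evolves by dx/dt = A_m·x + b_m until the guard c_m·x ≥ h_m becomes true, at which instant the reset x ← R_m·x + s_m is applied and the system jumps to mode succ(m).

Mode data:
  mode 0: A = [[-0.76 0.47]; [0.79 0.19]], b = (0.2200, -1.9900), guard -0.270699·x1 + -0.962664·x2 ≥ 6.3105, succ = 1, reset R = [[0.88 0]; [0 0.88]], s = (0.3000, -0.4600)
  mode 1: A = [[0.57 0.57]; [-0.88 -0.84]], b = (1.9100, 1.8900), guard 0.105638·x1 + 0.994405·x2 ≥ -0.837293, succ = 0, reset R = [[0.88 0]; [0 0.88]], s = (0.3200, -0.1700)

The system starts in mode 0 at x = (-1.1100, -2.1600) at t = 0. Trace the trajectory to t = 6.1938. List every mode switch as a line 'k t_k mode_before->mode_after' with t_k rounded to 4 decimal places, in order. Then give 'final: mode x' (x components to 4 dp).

1 1.0250 0->1
2 1.8934 1->0
3 3.3474 0->1
4 4.2126 1->0
5 5.6620 0->1
final: 1 -1.9733 -2.2355

Mode 0: guard c·x = 6.3105 hit at Δt = 1.0250 (t = 1.0250), x⁻ = (-1.7749, -6.0561) → reset → x⁺ = (-1.2619, -5.7894), jump to mode 1
Mode 1: guard c·x = -0.8373 hit at Δt = 0.8684 (t = 1.8934), x⁻ = (-1.9448, -0.6354) → reset → x⁺ = (-1.3914, -0.7292), jump to mode 0
Mode 0: guard c·x = 6.3105 hit at Δt = 1.4540 (t = 3.3474), x⁻ = (-1.7990, -6.0494) → reset → x⁺ = (-1.2831, -5.7834), jump to mode 1
Mode 1: guard c·x = -0.8373 hit at Δt = 0.8652 (t = 4.2126), x⁻ = (-1.9739, -0.6323) → reset → x⁺ = (-1.4170, -0.7264), jump to mode 0
Mode 0: guard c·x = 6.3105 hit at Δt = 1.4494 (t = 5.6620), x⁻ = (-1.8061, -6.0474) → reset → x⁺ = (-1.2894, -5.7817), jump to mode 1
Mode 1: flow for 0.5318 to horizon, guard not reached → x = (-1.9733, -2.2355)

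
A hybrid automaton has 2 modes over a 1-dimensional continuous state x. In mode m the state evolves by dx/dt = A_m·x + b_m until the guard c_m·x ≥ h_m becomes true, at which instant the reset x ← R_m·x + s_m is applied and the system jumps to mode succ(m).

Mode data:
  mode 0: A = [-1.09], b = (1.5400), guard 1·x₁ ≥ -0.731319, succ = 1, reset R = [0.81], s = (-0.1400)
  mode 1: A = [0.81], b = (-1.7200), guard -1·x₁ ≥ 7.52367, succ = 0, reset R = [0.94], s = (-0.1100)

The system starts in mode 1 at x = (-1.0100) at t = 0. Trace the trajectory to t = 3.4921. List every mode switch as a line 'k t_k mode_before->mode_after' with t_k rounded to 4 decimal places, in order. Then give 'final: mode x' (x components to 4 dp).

Mode 1: guard c·x = 7.5237 hit at Δt = 1.3883 (t = 1.3883), x⁻ = (-7.5237) → reset → x⁺ = (-7.1822), jump to mode 0
Mode 0: guard c·x = -0.7313 hit at Δt = 1.2738 (t = 2.6621), x⁻ = (-0.7313) → reset → x⁺ = (-0.7324), jump to mode 1
Mode 1: flow for 0.8300 to horizon, guard not reached → x = (-3.4704)

1 1.3883 1->0
2 2.6621 0->1
final: 1 -3.4704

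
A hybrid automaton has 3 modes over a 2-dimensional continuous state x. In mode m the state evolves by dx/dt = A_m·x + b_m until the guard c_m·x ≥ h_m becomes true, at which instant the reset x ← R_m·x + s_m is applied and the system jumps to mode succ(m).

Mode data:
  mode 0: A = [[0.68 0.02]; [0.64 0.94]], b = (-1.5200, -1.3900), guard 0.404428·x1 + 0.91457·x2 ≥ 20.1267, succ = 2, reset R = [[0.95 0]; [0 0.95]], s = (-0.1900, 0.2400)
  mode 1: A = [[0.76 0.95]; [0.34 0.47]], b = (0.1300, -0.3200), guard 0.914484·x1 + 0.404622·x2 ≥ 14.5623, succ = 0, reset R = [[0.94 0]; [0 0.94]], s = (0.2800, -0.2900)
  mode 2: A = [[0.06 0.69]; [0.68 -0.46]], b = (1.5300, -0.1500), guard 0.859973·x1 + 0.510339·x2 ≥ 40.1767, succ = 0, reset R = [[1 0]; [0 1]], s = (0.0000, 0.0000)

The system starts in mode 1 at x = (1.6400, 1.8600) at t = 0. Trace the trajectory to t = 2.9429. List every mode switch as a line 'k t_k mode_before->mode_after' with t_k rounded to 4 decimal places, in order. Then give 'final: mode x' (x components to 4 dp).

Mode 1: guard c·x = 14.5623 hit at Δt = 1.4330 (t = 1.4330), x⁻ = (12.9925, 6.6256) → reset → x⁺ = (12.4929, 5.9381), jump to mode 0
Mode 0: guard c·x = 20.1267 hit at Δt = 0.5046 (t = 1.9376), x⁻ = (16.8069, 14.5746) → reset → x⁺ = (15.7766, 14.0859), jump to mode 2
Mode 2: flow for 1.0053 to horizon, guard not reached → x = (30.6360, 21.4885)

1 1.4330 1->0
2 1.9376 0->2
final: 2 30.6360 21.4885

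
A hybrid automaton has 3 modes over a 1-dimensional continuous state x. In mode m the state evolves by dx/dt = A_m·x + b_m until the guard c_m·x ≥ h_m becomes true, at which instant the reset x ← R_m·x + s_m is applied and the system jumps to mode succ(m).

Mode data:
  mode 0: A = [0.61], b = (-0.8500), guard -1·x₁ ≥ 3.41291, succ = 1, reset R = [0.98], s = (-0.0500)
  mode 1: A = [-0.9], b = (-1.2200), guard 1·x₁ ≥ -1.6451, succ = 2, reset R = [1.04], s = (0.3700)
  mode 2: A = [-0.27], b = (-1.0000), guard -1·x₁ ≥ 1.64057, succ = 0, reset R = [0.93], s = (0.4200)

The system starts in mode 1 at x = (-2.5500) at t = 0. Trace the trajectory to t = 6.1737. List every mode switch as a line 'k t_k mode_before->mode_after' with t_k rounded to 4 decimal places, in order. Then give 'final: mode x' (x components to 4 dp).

Mode 1: guard c·x = -1.6451 hit at Δt = 1.5746 (t = 1.5746), x⁻ = (-1.6451) → reset → x⁺ = (-1.3409), jump to mode 2
Mode 2: guard c·x = 1.6406 hit at Δt = 0.5023 (t = 2.0769), x⁻ = (-1.6406) → reset → x⁺ = (-1.1057), jump to mode 0
Mode 0: guard c·x = 3.4129 hit at Δt = 1.0721 (t = 3.1490), x⁻ = (-3.4129) → reset → x⁺ = (-3.3947), jump to mode 1
Mode 1: guard c·x = -1.6451 hit at Δt = 2.1688 (t = 5.3178), x⁻ = (-1.6451) → reset → x⁺ = (-1.3409), jump to mode 2
Mode 2: guard c·x = 1.6406 hit at Δt = 0.5023 (t = 5.8201), x⁻ = (-1.6406) → reset → x⁺ = (-1.1057), jump to mode 0
Mode 0: flow for 0.3536 to horizon, guard not reached → x = (-1.7073)

1 1.5746 1->2
2 2.0769 2->0
3 3.1490 0->1
4 5.3178 1->2
5 5.8201 2->0
final: 0 -1.7073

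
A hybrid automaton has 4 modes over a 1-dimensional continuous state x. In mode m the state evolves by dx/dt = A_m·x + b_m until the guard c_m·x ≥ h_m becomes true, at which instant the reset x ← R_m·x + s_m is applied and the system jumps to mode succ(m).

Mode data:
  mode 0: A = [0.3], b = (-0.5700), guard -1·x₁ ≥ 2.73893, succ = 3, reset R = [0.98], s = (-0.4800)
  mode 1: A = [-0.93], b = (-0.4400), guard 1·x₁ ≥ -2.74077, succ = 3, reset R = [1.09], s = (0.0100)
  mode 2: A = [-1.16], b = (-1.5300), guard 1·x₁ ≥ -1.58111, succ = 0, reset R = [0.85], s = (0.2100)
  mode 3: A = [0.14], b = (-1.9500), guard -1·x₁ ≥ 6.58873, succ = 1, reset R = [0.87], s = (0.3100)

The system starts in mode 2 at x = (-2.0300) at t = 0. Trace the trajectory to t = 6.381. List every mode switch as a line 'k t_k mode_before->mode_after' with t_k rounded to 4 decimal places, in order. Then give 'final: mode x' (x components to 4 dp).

Mode 2: guard c·x = -1.5811 hit at Δt = 0.8602 (t = 0.8602), x⁻ = (-1.5811) → reset → x⁺ = (-1.1339), jump to mode 0
Mode 0: guard c·x = 2.7389 hit at Δt = 1.4154 (t = 2.2756), x⁻ = (-2.7389) → reset → x⁺ = (-3.1642), jump to mode 3
Mode 3: guard c·x = 6.5887 hit at Δt = 1.3044 (t = 3.5800), x⁻ = (-6.5887) → reset → x⁺ = (-5.4222), jump to mode 1
Mode 1: guard c·x = -2.7408 hit at Δt = 0.8392 (t = 4.4192), x⁻ = (-2.7408) → reset → x⁺ = (-2.9774), jump to mode 3
Mode 3: guard c·x = 6.5887 hit at Δt = 1.3829 (t = 5.8020), x⁻ = (-6.5887) → reset → x⁺ = (-5.4222), jump to mode 1
Mode 1: flow for 0.5790 to horizon, guard not reached → x = (-3.3617)

1 0.8602 2->0
2 2.2756 0->3
3 3.5800 3->1
4 4.4192 1->3
5 5.8020 3->1
final: 1 -3.3617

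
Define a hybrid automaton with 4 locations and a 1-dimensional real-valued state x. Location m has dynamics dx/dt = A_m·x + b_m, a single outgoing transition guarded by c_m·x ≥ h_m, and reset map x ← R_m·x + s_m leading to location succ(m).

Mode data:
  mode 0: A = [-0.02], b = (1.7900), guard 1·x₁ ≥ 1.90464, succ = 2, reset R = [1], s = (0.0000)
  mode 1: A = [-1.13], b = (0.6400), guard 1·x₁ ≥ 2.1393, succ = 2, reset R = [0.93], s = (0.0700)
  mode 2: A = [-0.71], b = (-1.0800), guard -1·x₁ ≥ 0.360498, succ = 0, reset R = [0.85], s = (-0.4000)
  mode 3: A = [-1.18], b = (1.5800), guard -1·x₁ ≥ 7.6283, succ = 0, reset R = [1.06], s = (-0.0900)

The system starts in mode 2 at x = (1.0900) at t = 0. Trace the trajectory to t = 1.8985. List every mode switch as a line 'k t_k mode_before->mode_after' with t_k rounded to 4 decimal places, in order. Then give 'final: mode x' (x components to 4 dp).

Mode 2: guard c·x = 0.3605 hit at Δt = 1.1420 (t = 1.1420), x⁻ = (-0.3605) → reset → x⁺ = (-0.7064), jump to mode 0
Mode 0: flow for 0.7565 to horizon, guard not reached → x = (0.6481)

1 1.1420 2->0
final: 0 0.6481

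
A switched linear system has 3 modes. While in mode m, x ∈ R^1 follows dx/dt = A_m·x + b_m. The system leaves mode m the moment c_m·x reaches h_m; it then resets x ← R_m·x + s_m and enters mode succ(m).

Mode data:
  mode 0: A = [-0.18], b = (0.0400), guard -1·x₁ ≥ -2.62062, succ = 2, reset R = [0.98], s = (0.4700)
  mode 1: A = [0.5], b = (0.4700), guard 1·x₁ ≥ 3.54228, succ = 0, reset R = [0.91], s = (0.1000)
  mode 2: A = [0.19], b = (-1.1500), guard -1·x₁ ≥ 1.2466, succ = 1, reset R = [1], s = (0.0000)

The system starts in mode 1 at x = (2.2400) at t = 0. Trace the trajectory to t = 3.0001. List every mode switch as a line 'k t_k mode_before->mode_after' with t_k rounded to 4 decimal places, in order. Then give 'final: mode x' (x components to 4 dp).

1 0.6865 1->0
2 2.1143 0->2
final: 2 2.4857

Mode 1: guard c·x = 3.5423 hit at Δt = 0.6865 (t = 0.6865), x⁻ = (3.5423) → reset → x⁺ = (3.3235), jump to mode 0
Mode 0: guard c·x = -2.6206 hit at Δt = 1.4278 (t = 2.1143), x⁻ = (2.6206) → reset → x⁺ = (3.0382), jump to mode 2
Mode 2: flow for 0.8858 to horizon, guard not reached → x = (2.4857)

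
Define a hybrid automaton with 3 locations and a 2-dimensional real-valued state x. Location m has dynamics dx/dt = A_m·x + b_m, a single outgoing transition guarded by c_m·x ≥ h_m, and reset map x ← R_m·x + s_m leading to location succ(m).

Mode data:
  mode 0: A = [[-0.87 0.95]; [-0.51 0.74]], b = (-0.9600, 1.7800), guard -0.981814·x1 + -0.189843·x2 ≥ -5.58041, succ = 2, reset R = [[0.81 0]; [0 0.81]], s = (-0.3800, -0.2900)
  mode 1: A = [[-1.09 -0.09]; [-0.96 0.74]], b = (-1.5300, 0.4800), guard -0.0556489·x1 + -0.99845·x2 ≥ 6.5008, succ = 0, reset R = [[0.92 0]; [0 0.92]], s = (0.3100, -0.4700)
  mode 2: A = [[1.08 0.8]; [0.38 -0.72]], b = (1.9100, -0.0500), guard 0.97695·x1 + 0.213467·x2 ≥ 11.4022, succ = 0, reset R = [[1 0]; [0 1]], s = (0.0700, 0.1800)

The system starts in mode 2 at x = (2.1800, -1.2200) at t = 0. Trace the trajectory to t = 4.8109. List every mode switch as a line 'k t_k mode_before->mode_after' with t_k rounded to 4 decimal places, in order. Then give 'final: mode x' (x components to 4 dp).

Mode 2: guard c·x = 11.4022 hit at Δt = 1.1596 (t = 1.1596), x⁻ = (11.3850, 1.3101) → reset → x⁺ = (11.4550, 1.4901), jump to mode 0
Mode 0: guard c·x = -5.5804 hit at Δt = 0.7543 (t = 1.9139), x⁻ = (5.6909, -0.0370) → reset → x⁺ = (4.2297, -0.3200), jump to mode 2
Mode 2: guard c·x = 11.4022 hit at Δt = 0.7059 (t = 2.6198), x⁻ = (11.3713, 1.3725) → reset → x⁺ = (11.4413, 1.5525), jump to mode 0
Mode 0: guard c·x = -5.5804 hit at Δt = 0.7638 (t = 3.3836), x⁻ = (5.6728, 0.0566) → reset → x⁺ = (4.2150, -0.2442), jump to mode 2
Mode 2: guard c·x = 11.4022 hit at Δt = 0.7040 (t = 4.0876), x⁻ = (11.3626, 1.4126) → reset → x⁺ = (11.4326, 1.5926), jump to mode 0
Mode 0: flow for 0.7233 to horizon, guard not reached → x = (5.9357, 0.1675)

1 1.1596 2->0
2 1.9139 0->2
3 2.6198 2->0
4 3.3836 0->2
5 4.0876 2->0
final: 0 5.9357 0.1675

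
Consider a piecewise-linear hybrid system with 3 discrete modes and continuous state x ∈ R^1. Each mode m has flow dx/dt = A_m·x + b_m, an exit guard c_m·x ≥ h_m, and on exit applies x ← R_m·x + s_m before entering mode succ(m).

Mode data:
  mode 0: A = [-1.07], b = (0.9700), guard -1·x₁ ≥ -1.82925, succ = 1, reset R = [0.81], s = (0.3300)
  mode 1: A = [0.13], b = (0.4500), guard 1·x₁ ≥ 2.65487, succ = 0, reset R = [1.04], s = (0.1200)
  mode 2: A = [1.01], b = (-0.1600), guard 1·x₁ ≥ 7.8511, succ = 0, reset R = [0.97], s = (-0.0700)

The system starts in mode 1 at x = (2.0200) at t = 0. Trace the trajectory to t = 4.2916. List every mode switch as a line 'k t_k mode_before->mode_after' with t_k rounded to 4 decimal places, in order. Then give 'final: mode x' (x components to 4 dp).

Mode 1: guard c·x = 2.6549 hit at Δt = 0.8430 (t = 0.8430), x⁻ = (2.6549) → reset → x⁺ = (2.8811), jump to mode 0
Mode 0: guard c·x = -1.8293 hit at Δt = 0.7110 (t = 1.5540), x⁻ = (1.8293) → reset → x⁺ = (1.8117), jump to mode 1
Mode 1: guard c·x = 2.6549 hit at Δt = 1.1410 (t = 2.6950), x⁻ = (2.6549) → reset → x⁺ = (2.8811), jump to mode 0
Mode 0: guard c·x = -1.8293 hit at Δt = 0.7110 (t = 3.4060), x⁻ = (1.8293) → reset → x⁺ = (1.8117), jump to mode 1
Mode 1: flow for 0.8856 to horizon, guard not reached → x = (2.4551)

1 0.8430 1->0
2 1.5540 0->1
3 2.6950 1->0
4 3.4060 0->1
final: 1 2.4551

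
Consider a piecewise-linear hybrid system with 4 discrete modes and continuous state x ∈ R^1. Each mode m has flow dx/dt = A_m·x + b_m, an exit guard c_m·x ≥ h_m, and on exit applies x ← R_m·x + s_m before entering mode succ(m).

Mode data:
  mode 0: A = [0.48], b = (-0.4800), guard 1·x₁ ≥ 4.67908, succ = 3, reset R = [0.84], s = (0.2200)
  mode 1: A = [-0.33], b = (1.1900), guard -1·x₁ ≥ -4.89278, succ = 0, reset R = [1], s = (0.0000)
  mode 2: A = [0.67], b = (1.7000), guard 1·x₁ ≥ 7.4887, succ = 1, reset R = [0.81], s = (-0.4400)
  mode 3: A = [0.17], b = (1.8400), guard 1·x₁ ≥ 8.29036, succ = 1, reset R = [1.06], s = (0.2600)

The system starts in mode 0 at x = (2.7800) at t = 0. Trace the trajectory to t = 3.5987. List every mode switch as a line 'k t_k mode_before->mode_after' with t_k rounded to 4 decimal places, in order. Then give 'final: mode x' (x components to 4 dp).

1 1.5126 0->3
2 2.9485 3->1
final: 1 7.9969

Mode 0: guard c·x = 4.6791 hit at Δt = 1.5126 (t = 1.5126), x⁻ = (4.6791) → reset → x⁺ = (4.1504), jump to mode 3
Mode 3: guard c·x = 8.2904 hit at Δt = 1.4359 (t = 2.9485), x⁻ = (8.2904) → reset → x⁺ = (9.0478), jump to mode 1
Mode 1: flow for 0.6502 to horizon, guard not reached → x = (7.9969)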